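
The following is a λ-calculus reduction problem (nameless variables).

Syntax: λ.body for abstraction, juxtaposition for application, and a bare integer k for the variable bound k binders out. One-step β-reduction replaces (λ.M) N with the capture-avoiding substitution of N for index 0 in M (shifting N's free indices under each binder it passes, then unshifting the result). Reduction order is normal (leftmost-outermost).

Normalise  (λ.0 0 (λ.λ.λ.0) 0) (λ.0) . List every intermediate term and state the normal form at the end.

Answer: normal form = λ.λ.0  (in 4 steps)

Derivation:
  start: (λ.0 0 (λ.λ.λ.0) 0) (λ.0)
  step 1: (λ.0) (λ.0) (λ.λ.λ.0) (λ.0)
  step 2: (λ.0) (λ.λ.λ.0) (λ.0)
  step 3: (λ.λ.λ.0) (λ.0)
  step 4: λ.λ.0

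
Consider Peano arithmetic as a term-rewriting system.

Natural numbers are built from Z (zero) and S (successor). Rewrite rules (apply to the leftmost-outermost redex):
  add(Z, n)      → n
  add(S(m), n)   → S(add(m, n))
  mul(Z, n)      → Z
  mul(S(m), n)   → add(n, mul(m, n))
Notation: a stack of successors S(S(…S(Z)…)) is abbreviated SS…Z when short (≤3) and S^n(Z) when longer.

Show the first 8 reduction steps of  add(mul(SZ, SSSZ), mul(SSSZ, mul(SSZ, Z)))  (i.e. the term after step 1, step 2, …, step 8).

  start: add(mul(SZ, SSSZ), mul(SSSZ, mul(SSZ, Z)))
  step 1: add(add(SSSZ, mul(Z, SSSZ)), mul(SSSZ, mul(SSZ, Z)))
  step 2: add(S(add(SSZ, mul(Z, SSSZ))), mul(SSSZ, mul(SSZ, Z)))
  step 3: S(add(add(SSZ, mul(Z, SSSZ)), mul(SSSZ, mul(SSZ, Z))))
  step 4: S(add(S(add(SZ, mul(Z, SSSZ))), mul(SSSZ, mul(SSZ, Z))))
  step 5: S(S(add(add(SZ, mul(Z, SSSZ)), mul(SSSZ, mul(SSZ, Z)))))
  step 6: S(S(add(S(add(Z, mul(Z, SSSZ))), mul(SSSZ, mul(SSZ, Z)))))
  step 7: S(S(S(add(add(Z, mul(Z, SSSZ)), mul(SSSZ, mul(SSZ, Z))))))
  step 8: S(S(S(add(mul(Z, SSSZ), mul(SSSZ, mul(SSZ, Z))))))

Answer: after 8 steps: S(S(S(add(mul(Z, SSSZ), mul(SSSZ, mul(SSZ, Z))))))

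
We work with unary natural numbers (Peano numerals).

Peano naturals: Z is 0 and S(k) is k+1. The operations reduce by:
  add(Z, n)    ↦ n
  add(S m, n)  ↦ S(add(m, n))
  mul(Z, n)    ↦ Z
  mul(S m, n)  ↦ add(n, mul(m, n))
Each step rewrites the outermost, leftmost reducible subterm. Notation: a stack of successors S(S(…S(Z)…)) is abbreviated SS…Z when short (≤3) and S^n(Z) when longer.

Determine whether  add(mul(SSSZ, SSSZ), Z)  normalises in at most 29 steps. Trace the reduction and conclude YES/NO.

  start: add(mul(SSSZ, SSSZ), Z)
  →1  add(add(SSSZ, mul(SSZ, SSSZ)), Z)
  →2  add(S(add(SSZ, mul(SSZ, SSSZ))), Z)
  →3  S(add(add(SSZ, mul(SSZ, SSSZ)), Z))
  →4  S(add(S(add(SZ, mul(SSZ, SSSZ))), Z))
  →5  S(S(add(add(SZ, mul(SSZ, SSSZ)), Z)))
  →6  S(S(add(S(add(Z, mul(SSZ, SSSZ))), Z)))
  →7  S(S(S(add(add(Z, mul(SSZ, SSSZ)), Z))))
  →8  S(S(S(add(mul(SSZ, SSSZ), Z))))
  →9  S(S(S(add(add(SSSZ, mul(SZ, SSSZ)), Z))))
  →10  S(S(S(add(S(add(SSZ, mul(SZ, SSSZ))), Z))))
  →11  S(S(S(S(add(add(SSZ, mul(SZ, SSSZ)), Z)))))
  →12  S(S(S(S(add(S(add(SZ, mul(SZ, SSSZ))), Z)))))
  →13  S(S(S(S(S(add(add(SZ, mul(SZ, SSSZ)), Z))))))
  →14  S(S(S(S(S(add(S(add(Z, mul(SZ, SSSZ))), Z))))))
  →15  S(S(S(S(S(S(add(add(Z, mul(SZ, SSSZ)), Z)))))))
  →16  S(S(S(S(S(S(add(mul(SZ, SSSZ), Z)))))))
  →17  S(S(S(S(S(S(add(add(SSSZ, mul(Z, SSSZ)), Z)))))))
  →18  S(S(S(S(S(S(add(S(add(SSZ, mul(Z, SSSZ))), Z)))))))
  →19  S(S(S(S(S(S(S(add(add(SSZ, mul(Z, SSSZ)), Z))))))))
  →20  S(S(S(S(S(S(S(add(S(add(SZ, mul(Z, SSSZ))), Z))))))))
  →21  S(S(S(S(S(S(S(S(add(add(SZ, mul(Z, SSSZ)), Z)))))))))
  →22  S(S(S(S(S(S(S(S(add(S(add(Z, mul(Z, SSSZ))), Z)))))))))
  →23  S(S(S(S(S(S(S(S(S(add(add(Z, mul(Z, SSSZ)), Z))))))))))
  →24  S(S(S(S(S(S(S(S(S(add(mul(Z, SSSZ), Z))))))))))
  →25  S(S(S(S(S(S(S(S(S(add(Z, Z))))))))))
  →26  S^9(Z)

Answer: YES — reaches normal form S^9(Z) in 26 ≤ 29 steps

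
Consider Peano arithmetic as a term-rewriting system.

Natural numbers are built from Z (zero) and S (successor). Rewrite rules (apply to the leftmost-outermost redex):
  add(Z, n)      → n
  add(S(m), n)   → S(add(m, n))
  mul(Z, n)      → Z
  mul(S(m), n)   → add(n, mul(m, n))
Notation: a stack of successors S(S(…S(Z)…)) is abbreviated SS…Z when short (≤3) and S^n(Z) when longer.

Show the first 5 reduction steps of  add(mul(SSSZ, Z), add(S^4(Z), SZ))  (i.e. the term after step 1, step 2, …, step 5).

Answer: after 5 steps: add(add(Z, mul(Z, Z)), add(S^4(Z), SZ))

Reduction:
  start: add(mul(SSSZ, Z), add(S^4(Z), SZ))
  →1  add(add(Z, mul(SSZ, Z)), add(S^4(Z), SZ))
  →2  add(mul(SSZ, Z), add(S^4(Z), SZ))
  →3  add(add(Z, mul(SZ, Z)), add(S^4(Z), SZ))
  →4  add(mul(SZ, Z), add(S^4(Z), SZ))
  →5  add(add(Z, mul(Z, Z)), add(S^4(Z), SZ))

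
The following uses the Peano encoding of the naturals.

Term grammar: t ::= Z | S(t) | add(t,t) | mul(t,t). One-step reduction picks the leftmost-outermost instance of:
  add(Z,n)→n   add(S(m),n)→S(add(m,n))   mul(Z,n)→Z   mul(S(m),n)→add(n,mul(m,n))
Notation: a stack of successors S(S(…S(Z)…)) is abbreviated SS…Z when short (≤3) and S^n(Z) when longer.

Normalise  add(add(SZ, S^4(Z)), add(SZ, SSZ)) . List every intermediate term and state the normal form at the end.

  start: add(add(SZ, S^4(Z)), add(SZ, SSZ))
  step 1: add(S(add(Z, S^4(Z))), add(SZ, SSZ))
  step 2: S(add(add(Z, S^4(Z)), add(SZ, SSZ)))
  step 3: S(add(S^4(Z), add(SZ, SSZ)))
  step 4: S(S(add(SSSZ, add(SZ, SSZ))))
  step 5: S(S(S(add(SSZ, add(SZ, SSZ)))))
  step 6: S(S(S(S(add(SZ, add(SZ, SSZ))))))
  step 7: S(S(S(S(S(add(Z, add(SZ, SSZ)))))))
  step 8: S(S(S(S(S(add(SZ, SSZ))))))
  step 9: S(S(S(S(S(S(add(Z, SSZ)))))))
  step 10: S^8(Z)

Answer: normal form = S^8(Z)  (in 10 steps)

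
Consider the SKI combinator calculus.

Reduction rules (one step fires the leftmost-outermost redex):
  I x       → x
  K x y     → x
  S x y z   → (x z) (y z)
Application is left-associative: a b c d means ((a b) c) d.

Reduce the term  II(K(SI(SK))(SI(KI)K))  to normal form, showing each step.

  start: II(K(SI(SK))(SI(KI)K))
  →1  I(K(SI(SK))(SI(KI)K))
  →2  K(SI(SK))(SI(KI)K)
  →3  SI(SK)

Answer: normal form = SI(SK)  (in 3 steps)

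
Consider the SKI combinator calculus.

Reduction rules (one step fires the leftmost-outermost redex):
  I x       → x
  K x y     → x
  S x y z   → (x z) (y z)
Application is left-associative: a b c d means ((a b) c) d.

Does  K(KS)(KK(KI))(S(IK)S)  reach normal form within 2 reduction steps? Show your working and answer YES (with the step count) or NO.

Answer: YES — reaches normal form S in 2 ≤ 2 steps

Working:
  start: K(KS)(KK(KI))(S(IK)S)
  [1] KS(S(IK)S)
  [2] S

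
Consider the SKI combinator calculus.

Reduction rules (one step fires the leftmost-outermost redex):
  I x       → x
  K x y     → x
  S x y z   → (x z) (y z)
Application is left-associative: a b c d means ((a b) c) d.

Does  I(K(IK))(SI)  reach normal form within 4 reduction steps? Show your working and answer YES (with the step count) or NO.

Answer: YES — reaches normal form K in 3 ≤ 4 steps

Reduction:
  start: I(K(IK))(SI)
  →1  K(IK)(SI)
  →2  IK
  →3  K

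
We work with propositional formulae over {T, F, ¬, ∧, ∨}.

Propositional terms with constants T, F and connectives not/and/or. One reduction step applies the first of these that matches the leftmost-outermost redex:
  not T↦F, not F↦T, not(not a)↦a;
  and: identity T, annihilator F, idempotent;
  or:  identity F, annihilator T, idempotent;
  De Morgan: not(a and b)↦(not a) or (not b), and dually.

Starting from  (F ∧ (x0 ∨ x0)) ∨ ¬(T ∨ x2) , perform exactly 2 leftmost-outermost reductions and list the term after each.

  start: (F ∧ (x0 ∨ x0)) ∨ ¬(T ∨ x2)
  →1  F ∨ ¬(T ∨ x2)
  →2  ¬(T ∨ x2)

Answer: after 2 steps: ¬(T ∨ x2)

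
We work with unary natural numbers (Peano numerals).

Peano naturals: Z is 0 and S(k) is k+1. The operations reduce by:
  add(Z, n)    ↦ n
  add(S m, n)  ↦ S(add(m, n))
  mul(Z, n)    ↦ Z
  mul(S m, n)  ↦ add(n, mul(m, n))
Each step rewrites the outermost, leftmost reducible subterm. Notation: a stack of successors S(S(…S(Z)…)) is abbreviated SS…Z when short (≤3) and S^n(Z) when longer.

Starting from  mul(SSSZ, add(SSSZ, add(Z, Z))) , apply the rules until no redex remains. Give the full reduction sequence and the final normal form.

  start: mul(SSSZ, add(SSSZ, add(Z, Z)))
  step 1: add(add(SSSZ, add(Z, Z)), mul(SSZ, add(SSSZ, add(Z, Z))))
  step 2: add(S(add(SSZ, add(Z, Z))), mul(SSZ, add(SSSZ, add(Z, Z))))
  step 3: S(add(add(SSZ, add(Z, Z)), mul(SSZ, add(SSSZ, add(Z, Z)))))
  step 4: S(add(S(add(SZ, add(Z, Z))), mul(SSZ, add(SSSZ, add(Z, Z)))))
  step 5: S(S(add(add(SZ, add(Z, Z)), mul(SSZ, add(SSSZ, add(Z, Z))))))
  step 6: S(S(add(S(add(Z, add(Z, Z))), mul(SSZ, add(SSSZ, add(Z, Z))))))
  step 7: S(S(S(add(add(Z, add(Z, Z)), mul(SSZ, add(SSSZ, add(Z, Z)))))))
  step 8: S(S(S(add(add(Z, Z), mul(SSZ, add(SSSZ, add(Z, Z)))))))
  step 9: S(S(S(add(Z, mul(SSZ, add(SSSZ, add(Z, Z)))))))
  step 10: S(S(S(mul(SSZ, add(SSSZ, add(Z, Z))))))
  step 11: S(S(S(add(add(SSSZ, add(Z, Z)), mul(SZ, add(SSSZ, add(Z, Z)))))))
  step 12: S(S(S(add(S(add(SSZ, add(Z, Z))), mul(SZ, add(SSSZ, add(Z, Z)))))))
  step 13: S(S(S(S(add(add(SSZ, add(Z, Z)), mul(SZ, add(SSSZ, add(Z, Z))))))))
  step 14: S(S(S(S(add(S(add(SZ, add(Z, Z))), mul(SZ, add(SSSZ, add(Z, Z))))))))
  step 15: S(S(S(S(S(add(add(SZ, add(Z, Z)), mul(SZ, add(SSSZ, add(Z, Z)))))))))
  step 16: S(S(S(S(S(add(S(add(Z, add(Z, Z))), mul(SZ, add(SSSZ, add(Z, Z)))))))))
  step 17: S(S(S(S(S(S(add(add(Z, add(Z, Z)), mul(SZ, add(SSSZ, add(Z, Z))))))))))
  step 18: S(S(S(S(S(S(add(add(Z, Z), mul(SZ, add(SSSZ, add(Z, Z))))))))))
  step 19: S(S(S(S(S(S(add(Z, mul(SZ, add(SSSZ, add(Z, Z))))))))))
  step 20: S(S(S(S(S(S(mul(SZ, add(SSSZ, add(Z, Z)))))))))
  step 21: S(S(S(S(S(S(add(add(SSSZ, add(Z, Z)), mul(Z, add(SSSZ, add(Z, Z))))))))))
  step 22: S(S(S(S(S(S(add(S(add(SSZ, add(Z, Z))), mul(Z, add(SSSZ, add(Z, Z))))))))))
  step 23: S(S(S(S(S(S(S(add(add(SSZ, add(Z, Z)), mul(Z, add(SSSZ, add(Z, Z)))))))))))
  step 24: S(S(S(S(S(S(S(add(S(add(SZ, add(Z, Z))), mul(Z, add(SSSZ, add(Z, Z)))))))))))
  step 25: S(S(S(S(S(S(S(S(add(add(SZ, add(Z, Z)), mul(Z, add(SSSZ, add(Z, Z))))))))))))
  step 26: S(S(S(S(S(S(S(S(add(S(add(Z, add(Z, Z))), mul(Z, add(SSSZ, add(Z, Z))))))))))))
  step 27: S(S(S(S(S(S(S(S(S(add(add(Z, add(Z, Z)), mul(Z, add(SSSZ, add(Z, Z)))))))))))))
  step 28: S(S(S(S(S(S(S(S(S(add(add(Z, Z), mul(Z, add(SSSZ, add(Z, Z)))))))))))))
  step 29: S(S(S(S(S(S(S(S(S(add(Z, mul(Z, add(SSSZ, add(Z, Z)))))))))))))
  step 30: S(S(S(S(S(S(S(S(S(mul(Z, add(SSSZ, add(Z, Z))))))))))))
  step 31: S^9(Z)

Answer: normal form = S^9(Z)  (in 31 steps)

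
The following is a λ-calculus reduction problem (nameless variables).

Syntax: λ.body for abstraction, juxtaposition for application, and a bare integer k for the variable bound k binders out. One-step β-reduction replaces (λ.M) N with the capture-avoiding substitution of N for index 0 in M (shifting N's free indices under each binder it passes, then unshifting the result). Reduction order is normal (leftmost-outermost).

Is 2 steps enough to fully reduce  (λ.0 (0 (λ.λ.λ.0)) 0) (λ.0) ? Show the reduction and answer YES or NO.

Answer: NO — after 2 steps the term is (λ.0) (λ.λ.λ.0) (λ.0), not yet normal

Working:
  start: (λ.0 (0 (λ.λ.λ.0)) 0) (λ.0)
  step 1: (λ.0) ((λ.0) (λ.λ.λ.0)) (λ.0)
  step 2: (λ.0) (λ.λ.λ.0) (λ.0)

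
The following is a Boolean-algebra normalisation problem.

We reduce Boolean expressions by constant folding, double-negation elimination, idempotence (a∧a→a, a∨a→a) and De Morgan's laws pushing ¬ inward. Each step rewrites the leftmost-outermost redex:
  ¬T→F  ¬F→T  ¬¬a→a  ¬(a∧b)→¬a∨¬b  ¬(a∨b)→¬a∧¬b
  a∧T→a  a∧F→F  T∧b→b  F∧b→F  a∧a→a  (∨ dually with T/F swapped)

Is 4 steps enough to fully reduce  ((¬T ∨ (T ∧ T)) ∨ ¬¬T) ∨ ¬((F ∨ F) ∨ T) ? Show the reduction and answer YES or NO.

Answer: NO — after 4 steps the term is T ∨ ¬((F ∨ F) ∨ T), not yet normal

Derivation:
  start: ((¬T ∨ (T ∧ T)) ∨ ¬¬T) ∨ ¬((F ∨ F) ∨ T)
  [1] ((F ∨ (T ∧ T)) ∨ ¬¬T) ∨ ¬((F ∨ F) ∨ T)
  [2] ((T ∧ T) ∨ ¬¬T) ∨ ¬((F ∨ F) ∨ T)
  [3] (T ∨ ¬¬T) ∨ ¬((F ∨ F) ∨ T)
  [4] T ∨ ¬((F ∨ F) ∨ T)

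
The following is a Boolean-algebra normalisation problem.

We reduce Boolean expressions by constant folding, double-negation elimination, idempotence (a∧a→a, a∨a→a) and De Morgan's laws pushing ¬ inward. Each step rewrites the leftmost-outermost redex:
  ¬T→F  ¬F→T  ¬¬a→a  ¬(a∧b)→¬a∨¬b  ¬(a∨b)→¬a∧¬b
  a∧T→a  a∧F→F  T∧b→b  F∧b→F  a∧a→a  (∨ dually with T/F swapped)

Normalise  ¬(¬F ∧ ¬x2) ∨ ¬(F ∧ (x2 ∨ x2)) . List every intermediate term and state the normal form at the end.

  start: ¬(¬F ∧ ¬x2) ∨ ¬(F ∧ (x2 ∨ x2))
  [1] (¬¬F ∨ ¬¬x2) ∨ ¬(F ∧ (x2 ∨ x2))
  [2] (F ∨ ¬¬x2) ∨ ¬(F ∧ (x2 ∨ x2))
  [3] ¬¬x2 ∨ ¬(F ∧ (x2 ∨ x2))
  [4] x2 ∨ ¬(F ∧ (x2 ∨ x2))
  [5] x2 ∨ (¬F ∨ ¬(x2 ∨ x2))
  [6] x2 ∨ (T ∨ ¬(x2 ∨ x2))
  [7] x2 ∨ T
  [8] T

Answer: normal form = T  (in 8 steps)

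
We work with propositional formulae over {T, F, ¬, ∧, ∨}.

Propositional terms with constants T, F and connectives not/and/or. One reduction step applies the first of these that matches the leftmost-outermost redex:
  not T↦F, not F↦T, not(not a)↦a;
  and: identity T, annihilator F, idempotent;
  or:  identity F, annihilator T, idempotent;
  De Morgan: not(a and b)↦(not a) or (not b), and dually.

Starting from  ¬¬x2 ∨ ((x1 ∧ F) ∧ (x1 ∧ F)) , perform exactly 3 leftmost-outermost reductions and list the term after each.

  start: ¬¬x2 ∨ ((x1 ∧ F) ∧ (x1 ∧ F))
  →1  x2 ∨ ((x1 ∧ F) ∧ (x1 ∧ F))
  →2  x2 ∨ (x1 ∧ F)
  →3  x2 ∨ F

Answer: after 3 steps: x2 ∨ F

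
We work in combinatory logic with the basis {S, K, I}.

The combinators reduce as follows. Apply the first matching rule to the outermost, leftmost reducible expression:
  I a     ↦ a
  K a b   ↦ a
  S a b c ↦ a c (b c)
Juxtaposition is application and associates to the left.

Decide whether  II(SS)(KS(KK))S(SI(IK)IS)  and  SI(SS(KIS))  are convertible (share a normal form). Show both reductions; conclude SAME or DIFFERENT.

Term A:
  start: II(SS)(KS(KK))S(SI(IK)IS)
  →1  I(SS)(KS(KK))S(SI(IK)IS)
  →2  SS(KS(KK))S(SI(IK)IS)
  →3  SS(KS(KK)S)(SI(IK)IS)
  →4  S(SI(IK)IS)(KS(KK)S(SI(IK)IS))
  →5  S(II(IKI)S)(KS(KK)S(SI(IK)IS))
  →6  S(I(IKI)S)(KS(KK)S(SI(IK)IS))
  →7  S(IKIS)(KS(KK)S(SI(IK)IS))
  →8  S(KIS)(KS(KK)S(SI(IK)IS))
  →9  SI(KS(KK)S(SI(IK)IS))
  →10  SI(SS(SI(IK)IS))
  →11  SI(SS(II(IKI)S))
  →12  SI(SS(I(IKI)S))
  →13  SI(SS(IKIS))
  →14  SI(SS(KIS))
  →15  SI(SSI)

Term B:
  start: SI(SS(KIS))
  →1  SI(SSI)

Answer: SAME — A ⇓ SI(SSI), B ⇓ SI(SSI)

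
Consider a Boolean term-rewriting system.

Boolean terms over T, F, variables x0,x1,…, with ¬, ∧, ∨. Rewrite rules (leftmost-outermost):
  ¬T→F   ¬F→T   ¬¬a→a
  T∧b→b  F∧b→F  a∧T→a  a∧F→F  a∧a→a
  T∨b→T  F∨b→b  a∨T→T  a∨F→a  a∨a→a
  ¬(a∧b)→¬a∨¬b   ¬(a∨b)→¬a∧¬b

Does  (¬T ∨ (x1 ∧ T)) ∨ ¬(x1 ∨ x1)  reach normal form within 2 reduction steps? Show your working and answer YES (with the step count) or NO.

  start: (¬T ∨ (x1 ∧ T)) ∨ ¬(x1 ∨ x1)
  →1  (F ∨ (x1 ∧ T)) ∨ ¬(x1 ∨ x1)
  →2  (x1 ∧ T) ∨ ¬(x1 ∨ x1)

Answer: NO — after 2 steps the term is (x1 ∧ T) ∨ ¬(x1 ∨ x1), not yet normal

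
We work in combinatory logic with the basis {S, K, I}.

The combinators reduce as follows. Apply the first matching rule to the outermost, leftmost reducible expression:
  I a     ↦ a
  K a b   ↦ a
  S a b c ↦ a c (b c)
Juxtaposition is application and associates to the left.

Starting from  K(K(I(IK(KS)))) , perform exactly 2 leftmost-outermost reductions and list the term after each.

Answer: after 2 steps: K(K(K(KS)))

Derivation:
  start: K(K(I(IK(KS))))
  →1  K(K(IK(KS)))
  →2  K(K(K(KS)))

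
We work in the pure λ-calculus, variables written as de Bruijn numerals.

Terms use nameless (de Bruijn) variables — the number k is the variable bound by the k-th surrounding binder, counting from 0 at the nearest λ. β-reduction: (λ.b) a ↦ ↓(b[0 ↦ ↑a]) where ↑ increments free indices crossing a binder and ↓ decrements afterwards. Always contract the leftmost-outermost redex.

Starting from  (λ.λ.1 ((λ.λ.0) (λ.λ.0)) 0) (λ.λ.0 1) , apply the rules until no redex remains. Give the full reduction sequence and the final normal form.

  start: (λ.λ.1 ((λ.λ.0) (λ.λ.0)) 0) (λ.λ.0 1)
  →1  λ.(λ.λ.0 1) ((λ.λ.0) (λ.λ.0)) 0
  →2  λ.(λ.0 ((λ.λ.0) (λ.λ.0))) 0
  →3  λ.0 ((λ.λ.0) (λ.λ.0))
  →4  λ.0 (λ.0)

Answer: normal form = λ.0 (λ.0)  (in 4 steps)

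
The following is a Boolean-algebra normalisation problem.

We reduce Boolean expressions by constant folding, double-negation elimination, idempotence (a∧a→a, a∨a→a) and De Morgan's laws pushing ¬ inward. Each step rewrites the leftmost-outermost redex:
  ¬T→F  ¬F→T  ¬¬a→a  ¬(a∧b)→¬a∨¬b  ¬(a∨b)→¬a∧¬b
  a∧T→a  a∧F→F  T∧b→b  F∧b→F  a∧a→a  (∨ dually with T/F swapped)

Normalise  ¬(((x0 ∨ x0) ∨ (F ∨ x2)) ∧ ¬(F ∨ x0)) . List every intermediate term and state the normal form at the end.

  start: ¬(((x0 ∨ x0) ∨ (F ∨ x2)) ∧ ¬(F ∨ x0))
  [1] ¬((x0 ∨ x0) ∨ (F ∨ x2)) ∨ ¬¬(F ∨ x0)
  [2] (¬(x0 ∨ x0) ∧ ¬(F ∨ x2)) ∨ ¬¬(F ∨ x0)
  [3] ((¬x0 ∧ ¬x0) ∧ ¬(F ∨ x2)) ∨ ¬¬(F ∨ x0)
  [4] (¬x0 ∧ ¬(F ∨ x2)) ∨ ¬¬(F ∨ x0)
  [5] (¬x0 ∧ (¬F ∧ ¬x2)) ∨ ¬¬(F ∨ x0)
  [6] (¬x0 ∧ (T ∧ ¬x2)) ∨ ¬¬(F ∨ x0)
  [7] (¬x0 ∧ ¬x2) ∨ ¬¬(F ∨ x0)
  [8] (¬x0 ∧ ¬x2) ∨ (F ∨ x0)
  [9] (¬x0 ∧ ¬x2) ∨ x0

Answer: normal form = (¬x0 ∧ ¬x2) ∨ x0  (in 9 steps)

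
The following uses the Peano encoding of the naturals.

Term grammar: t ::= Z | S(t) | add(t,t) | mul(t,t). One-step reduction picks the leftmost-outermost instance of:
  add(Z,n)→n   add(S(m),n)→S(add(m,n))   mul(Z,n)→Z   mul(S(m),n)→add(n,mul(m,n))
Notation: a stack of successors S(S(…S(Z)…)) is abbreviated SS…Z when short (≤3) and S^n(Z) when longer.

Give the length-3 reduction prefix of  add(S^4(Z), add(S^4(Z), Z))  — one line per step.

  start: add(S^4(Z), add(S^4(Z), Z))
  →1  S(add(SSSZ, add(S^4(Z), Z)))
  →2  S(S(add(SSZ, add(S^4(Z), Z))))
  →3  S(S(S(add(SZ, add(S^4(Z), Z)))))

Answer: after 3 steps: S(S(S(add(SZ, add(S^4(Z), Z)))))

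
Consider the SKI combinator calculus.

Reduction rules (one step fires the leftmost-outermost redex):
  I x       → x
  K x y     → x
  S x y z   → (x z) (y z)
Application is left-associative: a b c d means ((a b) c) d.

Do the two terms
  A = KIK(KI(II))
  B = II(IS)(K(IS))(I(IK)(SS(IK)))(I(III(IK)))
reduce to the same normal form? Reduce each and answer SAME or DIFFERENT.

Answer: DIFFERENT — A ⇓ I, B ⇓ S(SSK)

Reduction:
Term A:
  start: KIK(KI(II))
  step 1: I(KI(II))
  step 2: KI(II)
  step 3: I

Term B:
  start: II(IS)(K(IS))(I(IK)(SS(IK)))(I(III(IK)))
  step 1: I(IS)(K(IS))(I(IK)(SS(IK)))(I(III(IK)))
  step 2: IS(K(IS))(I(IK)(SS(IK)))(I(III(IK)))
  step 3: S(K(IS))(I(IK)(SS(IK)))(I(III(IK)))
  step 4: K(IS)(I(III(IK)))(I(IK)(SS(IK))(I(III(IK))))
  step 5: IS(I(IK)(SS(IK))(I(III(IK))))
  step 6: S(I(IK)(SS(IK))(I(III(IK))))
  step 7: S(IK(SS(IK))(I(III(IK))))
  step 8: S(K(SS(IK))(I(III(IK))))
  step 9: S(SS(IK))
  step 10: S(SSK)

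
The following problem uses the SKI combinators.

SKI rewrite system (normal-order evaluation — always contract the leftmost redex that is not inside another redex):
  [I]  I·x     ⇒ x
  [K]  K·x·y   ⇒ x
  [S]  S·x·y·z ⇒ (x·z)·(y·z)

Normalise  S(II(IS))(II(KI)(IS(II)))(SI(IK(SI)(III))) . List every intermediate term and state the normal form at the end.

  start: S(II(IS))(II(KI)(IS(II)))(SI(IK(SI)(III)))
  [1] II(IS)(SI(IK(SI)(III)))(II(KI)(IS(II))(SI(IK(SI)(III))))
  [2] I(IS)(SI(IK(SI)(III)))(II(KI)(IS(II))(SI(IK(SI)(III))))
  [3] IS(SI(IK(SI)(III)))(II(KI)(IS(II))(SI(IK(SI)(III))))
  [4] S(SI(IK(SI)(III)))(II(KI)(IS(II))(SI(IK(SI)(III))))
  [5] S(SI(K(SI)(III)))(II(KI)(IS(II))(SI(IK(SI)(III))))
  [6] S(SI(SI))(II(KI)(IS(II))(SI(IK(SI)(III))))
  [7] S(SI(SI))(I(KI)(IS(II))(SI(IK(SI)(III))))
  [8] S(SI(SI))(KI(IS(II))(SI(IK(SI)(III))))
  [9] S(SI(SI))(I(SI(IK(SI)(III))))
  [10] S(SI(SI))(SI(IK(SI)(III)))
  [11] S(SI(SI))(SI(K(SI)(III)))
  [12] S(SI(SI))(SI(SI))

Answer: normal form = S(SI(SI))(SI(SI))  (in 12 steps)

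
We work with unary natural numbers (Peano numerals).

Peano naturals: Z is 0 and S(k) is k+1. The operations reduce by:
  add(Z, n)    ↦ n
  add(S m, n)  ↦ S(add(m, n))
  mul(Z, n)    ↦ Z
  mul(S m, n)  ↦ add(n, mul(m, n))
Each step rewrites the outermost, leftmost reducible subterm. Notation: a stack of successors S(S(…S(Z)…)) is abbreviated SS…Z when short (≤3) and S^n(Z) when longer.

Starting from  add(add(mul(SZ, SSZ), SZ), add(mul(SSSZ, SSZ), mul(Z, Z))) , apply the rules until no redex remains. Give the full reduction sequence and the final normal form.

  start: add(add(mul(SZ, SSZ), SZ), add(mul(SSSZ, SSZ), mul(Z, Z)))
  →1  add(add(add(SSZ, mul(Z, SSZ)), SZ), add(mul(SSSZ, SSZ), mul(Z, Z)))
  →2  add(add(S(add(SZ, mul(Z, SSZ))), SZ), add(mul(SSSZ, SSZ), mul(Z, Z)))
  →3  add(S(add(add(SZ, mul(Z, SSZ)), SZ)), add(mul(SSSZ, SSZ), mul(Z, Z)))
  →4  S(add(add(add(SZ, mul(Z, SSZ)), SZ), add(mul(SSSZ, SSZ), mul(Z, Z))))
  →5  S(add(add(S(add(Z, mul(Z, SSZ))), SZ), add(mul(SSSZ, SSZ), mul(Z, Z))))
  →6  S(add(S(add(add(Z, mul(Z, SSZ)), SZ)), add(mul(SSSZ, SSZ), mul(Z, Z))))
  →7  S(S(add(add(add(Z, mul(Z, SSZ)), SZ), add(mul(SSSZ, SSZ), mul(Z, Z)))))
  →8  S(S(add(add(mul(Z, SSZ), SZ), add(mul(SSSZ, SSZ), mul(Z, Z)))))
  →9  S(S(add(add(Z, SZ), add(mul(SSSZ, SSZ), mul(Z, Z)))))
  →10  S(S(add(SZ, add(mul(SSSZ, SSZ), mul(Z, Z)))))
  →11  S(S(S(add(Z, add(mul(SSSZ, SSZ), mul(Z, Z))))))
  →12  S(S(S(add(mul(SSSZ, SSZ), mul(Z, Z)))))
  →13  S(S(S(add(add(SSZ, mul(SSZ, SSZ)), mul(Z, Z)))))
  →14  S(S(S(add(S(add(SZ, mul(SSZ, SSZ))), mul(Z, Z)))))
  →15  S(S(S(S(add(add(SZ, mul(SSZ, SSZ)), mul(Z, Z))))))
  →16  S(S(S(S(add(S(add(Z, mul(SSZ, SSZ))), mul(Z, Z))))))
  →17  S(S(S(S(S(add(add(Z, mul(SSZ, SSZ)), mul(Z, Z)))))))
  →18  S(S(S(S(S(add(mul(SSZ, SSZ), mul(Z, Z)))))))
  →19  S(S(S(S(S(add(add(SSZ, mul(SZ, SSZ)), mul(Z, Z)))))))
  →20  S(S(S(S(S(add(S(add(SZ, mul(SZ, SSZ))), mul(Z, Z)))))))
  →21  S(S(S(S(S(S(add(add(SZ, mul(SZ, SSZ)), mul(Z, Z))))))))
  →22  S(S(S(S(S(S(add(S(add(Z, mul(SZ, SSZ))), mul(Z, Z))))))))
  →23  S(S(S(S(S(S(S(add(add(Z, mul(SZ, SSZ)), mul(Z, Z)))))))))
  →24  S(S(S(S(S(S(S(add(mul(SZ, SSZ), mul(Z, Z)))))))))
  →25  S(S(S(S(S(S(S(add(add(SSZ, mul(Z, SSZ)), mul(Z, Z)))))))))
  →26  S(S(S(S(S(S(S(add(S(add(SZ, mul(Z, SSZ))), mul(Z, Z)))))))))
  →27  S(S(S(S(S(S(S(S(add(add(SZ, mul(Z, SSZ)), mul(Z, Z))))))))))
  →28  S(S(S(S(S(S(S(S(add(S(add(Z, mul(Z, SSZ))), mul(Z, Z))))))))))
  →29  S(S(S(S(S(S(S(S(S(add(add(Z, mul(Z, SSZ)), mul(Z, Z)))))))))))
  →30  S(S(S(S(S(S(S(S(S(add(mul(Z, SSZ), mul(Z, Z)))))))))))
  →31  S(S(S(S(S(S(S(S(S(add(Z, mul(Z, Z)))))))))))
  →32  S(S(S(S(S(S(S(S(S(mul(Z, Z))))))))))
  →33  S^9(Z)

Answer: normal form = S^9(Z)  (in 33 steps)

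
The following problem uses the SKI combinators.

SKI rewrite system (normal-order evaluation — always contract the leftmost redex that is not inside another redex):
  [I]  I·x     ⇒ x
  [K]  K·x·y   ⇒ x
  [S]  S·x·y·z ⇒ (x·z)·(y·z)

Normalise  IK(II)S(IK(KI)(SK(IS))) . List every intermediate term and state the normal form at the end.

  start: IK(II)S(IK(KI)(SK(IS)))
  →1  K(II)S(IK(KI)(SK(IS)))
  →2  II(IK(KI)(SK(IS)))
  →3  I(IK(KI)(SK(IS)))
  →4  IK(KI)(SK(IS))
  →5  K(KI)(SK(IS))
  →6  KI

Answer: normal form = KI  (in 6 steps)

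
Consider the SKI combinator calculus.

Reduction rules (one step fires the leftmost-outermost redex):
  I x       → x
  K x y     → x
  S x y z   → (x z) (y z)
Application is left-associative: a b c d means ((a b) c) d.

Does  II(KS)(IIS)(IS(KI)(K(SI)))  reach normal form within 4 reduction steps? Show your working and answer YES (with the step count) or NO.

  start: II(KS)(IIS)(IS(KI)(K(SI)))
  step 1: I(KS)(IIS)(IS(KI)(K(SI)))
  step 2: KS(IIS)(IS(KI)(K(SI)))
  step 3: S(IS(KI)(K(SI)))
  step 4: S(S(KI)(K(SI)))

Answer: YES — reaches normal form S(S(KI)(K(SI))) in 4 ≤ 4 steps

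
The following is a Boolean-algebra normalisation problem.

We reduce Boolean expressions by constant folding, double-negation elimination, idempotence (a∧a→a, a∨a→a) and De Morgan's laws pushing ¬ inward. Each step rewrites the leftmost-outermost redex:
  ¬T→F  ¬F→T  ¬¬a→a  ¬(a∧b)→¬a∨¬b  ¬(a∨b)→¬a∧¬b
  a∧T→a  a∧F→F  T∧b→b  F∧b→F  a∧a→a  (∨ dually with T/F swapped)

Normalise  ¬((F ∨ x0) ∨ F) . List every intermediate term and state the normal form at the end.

Answer: normal form = ¬x0  (in 6 steps)

Reduction:
  start: ¬((F ∨ x0) ∨ F)
  [1] ¬(F ∨ x0) ∧ ¬F
  [2] (¬F ∧ ¬x0) ∧ ¬F
  [3] (T ∧ ¬x0) ∧ ¬F
  [4] ¬x0 ∧ ¬F
  [5] ¬x0 ∧ T
  [6] ¬x0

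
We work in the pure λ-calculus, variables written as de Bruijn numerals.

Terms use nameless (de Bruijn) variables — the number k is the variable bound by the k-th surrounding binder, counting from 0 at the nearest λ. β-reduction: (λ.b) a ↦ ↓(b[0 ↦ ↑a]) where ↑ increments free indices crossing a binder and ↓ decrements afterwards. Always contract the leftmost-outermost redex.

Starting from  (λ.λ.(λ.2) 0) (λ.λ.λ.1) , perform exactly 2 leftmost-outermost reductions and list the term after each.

  start: (λ.λ.(λ.2) 0) (λ.λ.λ.1)
  step 1: λ.(λ.λ.λ.λ.1) 0
  step 2: λ.λ.λ.λ.1

Answer: after 2 steps: λ.λ.λ.λ.1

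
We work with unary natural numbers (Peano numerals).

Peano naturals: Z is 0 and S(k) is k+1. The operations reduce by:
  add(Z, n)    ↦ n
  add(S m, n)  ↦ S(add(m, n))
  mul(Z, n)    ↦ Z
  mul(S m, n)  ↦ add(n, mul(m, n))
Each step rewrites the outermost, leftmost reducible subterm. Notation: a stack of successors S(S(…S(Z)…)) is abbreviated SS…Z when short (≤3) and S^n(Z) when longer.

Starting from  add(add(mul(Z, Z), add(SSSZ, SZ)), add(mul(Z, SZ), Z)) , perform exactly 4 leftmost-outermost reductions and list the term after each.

Answer: after 4 steps: S(add(add(SSZ, SZ), add(mul(Z, SZ), Z)))

Derivation:
  start: add(add(mul(Z, Z), add(SSSZ, SZ)), add(mul(Z, SZ), Z))
  step 1: add(add(Z, add(SSSZ, SZ)), add(mul(Z, SZ), Z))
  step 2: add(add(SSSZ, SZ), add(mul(Z, SZ), Z))
  step 3: add(S(add(SSZ, SZ)), add(mul(Z, SZ), Z))
  step 4: S(add(add(SSZ, SZ), add(mul(Z, SZ), Z)))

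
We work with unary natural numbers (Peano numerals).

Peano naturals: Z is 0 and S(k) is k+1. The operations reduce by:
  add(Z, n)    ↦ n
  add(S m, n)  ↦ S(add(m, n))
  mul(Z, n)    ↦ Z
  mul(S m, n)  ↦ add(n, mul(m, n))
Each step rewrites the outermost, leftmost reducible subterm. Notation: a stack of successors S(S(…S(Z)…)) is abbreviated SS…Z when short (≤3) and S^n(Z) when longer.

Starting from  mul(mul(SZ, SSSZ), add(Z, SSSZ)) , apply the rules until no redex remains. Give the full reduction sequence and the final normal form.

  start: mul(mul(SZ, SSSZ), add(Z, SSSZ))
  [1] mul(add(SSSZ, mul(Z, SSSZ)), add(Z, SSSZ))
  [2] mul(S(add(SSZ, mul(Z, SSSZ))), add(Z, SSSZ))
  [3] add(add(Z, SSSZ), mul(add(SSZ, mul(Z, SSSZ)), add(Z, SSSZ)))
  [4] add(SSSZ, mul(add(SSZ, mul(Z, SSSZ)), add(Z, SSSZ)))
  [5] S(add(SSZ, mul(add(SSZ, mul(Z, SSSZ)), add(Z, SSSZ))))
  [6] S(S(add(SZ, mul(add(SSZ, mul(Z, SSSZ)), add(Z, SSSZ)))))
  [7] S(S(S(add(Z, mul(add(SSZ, mul(Z, SSSZ)), add(Z, SSSZ))))))
  [8] S(S(S(mul(add(SSZ, mul(Z, SSSZ)), add(Z, SSSZ)))))
  [9] S(S(S(mul(S(add(SZ, mul(Z, SSSZ))), add(Z, SSSZ)))))
  [10] S(S(S(add(add(Z, SSSZ), mul(add(SZ, mul(Z, SSSZ)), add(Z, SSSZ))))))
  [11] S(S(S(add(SSSZ, mul(add(SZ, mul(Z, SSSZ)), add(Z, SSSZ))))))
  [12] S(S(S(S(add(SSZ, mul(add(SZ, mul(Z, SSSZ)), add(Z, SSSZ)))))))
  [13] S(S(S(S(S(add(SZ, mul(add(SZ, mul(Z, SSSZ)), add(Z, SSSZ))))))))
  [14] S(S(S(S(S(S(add(Z, mul(add(SZ, mul(Z, SSSZ)), add(Z, SSSZ)))))))))
  [15] S(S(S(S(S(S(mul(add(SZ, mul(Z, SSSZ)), add(Z, SSSZ))))))))
  [16] S(S(S(S(S(S(mul(S(add(Z, mul(Z, SSSZ))), add(Z, SSSZ))))))))
  [17] S(S(S(S(S(S(add(add(Z, SSSZ), mul(add(Z, mul(Z, SSSZ)), add(Z, SSSZ)))))))))
  [18] S(S(S(S(S(S(add(SSSZ, mul(add(Z, mul(Z, SSSZ)), add(Z, SSSZ)))))))))
  [19] S(S(S(S(S(S(S(add(SSZ, mul(add(Z, mul(Z, SSSZ)), add(Z, SSSZ))))))))))
  [20] S(S(S(S(S(S(S(S(add(SZ, mul(add(Z, mul(Z, SSSZ)), add(Z, SSSZ)))))))))))
  [21] S(S(S(S(S(S(S(S(S(add(Z, mul(add(Z, mul(Z, SSSZ)), add(Z, SSSZ))))))))))))
  [22] S(S(S(S(S(S(S(S(S(mul(add(Z, mul(Z, SSSZ)), add(Z, SSSZ)))))))))))
  [23] S(S(S(S(S(S(S(S(S(mul(mul(Z, SSSZ), add(Z, SSSZ)))))))))))
  [24] S(S(S(S(S(S(S(S(S(mul(Z, add(Z, SSSZ)))))))))))
  [25] S^9(Z)

Answer: normal form = S^9(Z)  (in 25 steps)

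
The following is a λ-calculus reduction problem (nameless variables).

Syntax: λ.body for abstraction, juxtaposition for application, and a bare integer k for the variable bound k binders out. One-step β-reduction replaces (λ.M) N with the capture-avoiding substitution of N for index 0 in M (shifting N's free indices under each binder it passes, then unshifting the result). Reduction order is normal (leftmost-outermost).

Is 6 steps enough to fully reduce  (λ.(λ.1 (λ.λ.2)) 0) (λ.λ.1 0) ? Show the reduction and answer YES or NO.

  start: (λ.(λ.1 (λ.λ.2)) 0) (λ.λ.1 0)
  step 1: (λ.(λ.λ.1 0) (λ.λ.2)) (λ.λ.1 0)
  step 2: (λ.λ.1 0) (λ.λ.λ.λ.1 0)
  step 3: λ.(λ.λ.λ.λ.1 0) 0
  step 4: λ.λ.λ.λ.1 0

Answer: YES — reaches normal form λ.λ.λ.λ.1 0 in 4 ≤ 6 steps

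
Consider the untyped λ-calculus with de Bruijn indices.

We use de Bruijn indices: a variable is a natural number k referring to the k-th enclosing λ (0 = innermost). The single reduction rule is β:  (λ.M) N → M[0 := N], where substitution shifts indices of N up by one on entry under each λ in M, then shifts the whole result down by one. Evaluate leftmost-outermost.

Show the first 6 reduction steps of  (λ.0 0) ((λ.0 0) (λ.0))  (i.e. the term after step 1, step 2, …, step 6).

Answer: after 6 steps: λ.0

Working:
  start: (λ.0 0) ((λ.0 0) (λ.0))
  [1] (λ.0 0) (λ.0) ((λ.0 0) (λ.0))
  [2] (λ.0) (λ.0) ((λ.0 0) (λ.0))
  [3] (λ.0) ((λ.0 0) (λ.0))
  [4] (λ.0 0) (λ.0)
  [5] (λ.0) (λ.0)
  [6] λ.0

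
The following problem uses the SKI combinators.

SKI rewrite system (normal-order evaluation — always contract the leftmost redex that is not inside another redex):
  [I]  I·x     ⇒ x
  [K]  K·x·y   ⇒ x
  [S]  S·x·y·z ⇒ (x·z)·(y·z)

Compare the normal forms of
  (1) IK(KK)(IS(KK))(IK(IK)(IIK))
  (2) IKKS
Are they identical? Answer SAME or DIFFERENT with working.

Term A:
  start: IK(KK)(IS(KK))(IK(IK)(IIK))
  step 1: K(KK)(IS(KK))(IK(IK)(IIK))
  step 2: KK(IK(IK)(IIK))
  step 3: K

Term B:
  start: IKKS
  step 1: KKS
  step 2: K

Answer: SAME — A ⇓ K, B ⇓ K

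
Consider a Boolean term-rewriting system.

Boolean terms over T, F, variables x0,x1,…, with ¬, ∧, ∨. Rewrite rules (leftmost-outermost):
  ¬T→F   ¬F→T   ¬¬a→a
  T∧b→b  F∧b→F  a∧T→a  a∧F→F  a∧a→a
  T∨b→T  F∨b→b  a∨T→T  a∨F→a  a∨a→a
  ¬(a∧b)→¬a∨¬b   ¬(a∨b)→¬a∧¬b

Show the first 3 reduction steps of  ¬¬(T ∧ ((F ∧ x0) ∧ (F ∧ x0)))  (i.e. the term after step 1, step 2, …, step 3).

Answer: after 3 steps: F ∧ x0

Derivation:
  start: ¬¬(T ∧ ((F ∧ x0) ∧ (F ∧ x0)))
  →1  T ∧ ((F ∧ x0) ∧ (F ∧ x0))
  →2  (F ∧ x0) ∧ (F ∧ x0)
  →3  F ∧ x0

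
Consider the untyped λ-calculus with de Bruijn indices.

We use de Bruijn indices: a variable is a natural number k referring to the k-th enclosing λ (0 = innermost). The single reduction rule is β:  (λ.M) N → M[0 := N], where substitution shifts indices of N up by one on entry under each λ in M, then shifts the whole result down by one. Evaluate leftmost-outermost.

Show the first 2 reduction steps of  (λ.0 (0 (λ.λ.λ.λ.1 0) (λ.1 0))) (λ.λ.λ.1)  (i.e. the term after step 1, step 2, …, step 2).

  start: (λ.0 (0 (λ.λ.λ.λ.1 0) (λ.1 0))) (λ.λ.λ.1)
  →1  (λ.λ.λ.1) ((λ.λ.λ.1) (λ.λ.λ.λ.1 0) (λ.(λ.λ.λ.1) 0))
  →2  λ.λ.1

Answer: after 2 steps: λ.λ.1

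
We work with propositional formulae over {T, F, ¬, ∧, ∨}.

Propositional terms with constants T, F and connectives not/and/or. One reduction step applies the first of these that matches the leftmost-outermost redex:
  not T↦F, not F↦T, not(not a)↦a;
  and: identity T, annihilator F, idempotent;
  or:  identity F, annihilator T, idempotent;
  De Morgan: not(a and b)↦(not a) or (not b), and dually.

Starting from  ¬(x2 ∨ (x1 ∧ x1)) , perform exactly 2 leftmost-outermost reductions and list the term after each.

  start: ¬(x2 ∨ (x1 ∧ x1))
  [1] ¬x2 ∧ ¬(x1 ∧ x1)
  [2] ¬x2 ∧ (¬x1 ∨ ¬x1)

Answer: after 2 steps: ¬x2 ∧ (¬x1 ∨ ¬x1)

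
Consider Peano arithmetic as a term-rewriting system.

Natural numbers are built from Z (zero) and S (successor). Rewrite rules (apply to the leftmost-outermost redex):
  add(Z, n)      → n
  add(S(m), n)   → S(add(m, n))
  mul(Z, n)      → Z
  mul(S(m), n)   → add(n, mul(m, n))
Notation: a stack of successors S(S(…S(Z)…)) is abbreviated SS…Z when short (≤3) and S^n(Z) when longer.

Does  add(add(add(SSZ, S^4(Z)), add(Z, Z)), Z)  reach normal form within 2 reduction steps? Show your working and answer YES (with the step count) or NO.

  start: add(add(add(SSZ, S^4(Z)), add(Z, Z)), Z)
  [1] add(add(S(add(SZ, S^4(Z))), add(Z, Z)), Z)
  [2] add(S(add(add(SZ, S^4(Z)), add(Z, Z))), Z)

Answer: NO — after 2 steps the term is add(S(add(add(SZ, S^4(Z)), add(Z, Z))), Z), not yet normal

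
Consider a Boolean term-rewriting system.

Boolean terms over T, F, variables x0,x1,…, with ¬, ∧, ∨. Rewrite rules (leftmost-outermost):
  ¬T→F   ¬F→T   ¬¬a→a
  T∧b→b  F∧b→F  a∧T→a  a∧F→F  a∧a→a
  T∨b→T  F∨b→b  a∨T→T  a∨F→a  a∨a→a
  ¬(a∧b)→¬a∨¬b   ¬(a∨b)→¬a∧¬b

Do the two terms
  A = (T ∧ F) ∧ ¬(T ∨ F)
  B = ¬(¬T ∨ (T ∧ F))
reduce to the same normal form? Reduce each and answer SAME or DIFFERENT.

Term A:
  start: (T ∧ F) ∧ ¬(T ∨ F)
  step 1: F ∧ ¬(T ∨ F)
  step 2: F

Term B:
  start: ¬(¬T ∨ (T ∧ F))
  step 1: ¬¬T ∧ ¬(T ∧ F)
  step 2: T ∧ ¬(T ∧ F)
  step 3: ¬(T ∧ F)
  step 4: ¬T ∨ ¬F
  step 5: F ∨ ¬F
  step 6: ¬F
  step 7: T

Answer: DIFFERENT — A ⇓ F, B ⇓ T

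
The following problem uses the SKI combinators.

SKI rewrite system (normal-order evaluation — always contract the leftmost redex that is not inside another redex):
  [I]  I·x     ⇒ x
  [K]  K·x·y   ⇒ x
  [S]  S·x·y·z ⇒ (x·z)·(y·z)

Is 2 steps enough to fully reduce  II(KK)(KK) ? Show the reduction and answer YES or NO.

  start: II(KK)(KK)
  →1  I(KK)(KK)
  →2  KK(KK)

Answer: NO — after 2 steps the term is KK(KK), not yet normal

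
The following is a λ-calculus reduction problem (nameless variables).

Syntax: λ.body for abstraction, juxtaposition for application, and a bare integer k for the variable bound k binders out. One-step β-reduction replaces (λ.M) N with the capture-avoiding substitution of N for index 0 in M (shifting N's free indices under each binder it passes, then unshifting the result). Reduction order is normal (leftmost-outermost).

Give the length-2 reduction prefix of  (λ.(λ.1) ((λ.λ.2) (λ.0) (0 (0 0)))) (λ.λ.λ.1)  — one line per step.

  start: (λ.(λ.1) ((λ.λ.2) (λ.0) (0 (0 0)))) (λ.λ.λ.1)
  →1  (λ.λ.λ.λ.1) ((λ.λ.λ.λ.λ.1) (λ.0) ((λ.λ.λ.1) ((λ.λ.λ.1) (λ.λ.λ.1))))
  →2  λ.λ.λ.1

Answer: after 2 steps: λ.λ.λ.1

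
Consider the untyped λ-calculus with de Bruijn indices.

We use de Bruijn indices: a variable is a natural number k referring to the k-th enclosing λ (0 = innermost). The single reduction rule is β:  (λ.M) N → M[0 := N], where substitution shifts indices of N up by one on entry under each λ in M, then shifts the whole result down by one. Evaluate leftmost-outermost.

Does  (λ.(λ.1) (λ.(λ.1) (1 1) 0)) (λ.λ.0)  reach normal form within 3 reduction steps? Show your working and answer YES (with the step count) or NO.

  start: (λ.(λ.1) (λ.(λ.1) (1 1) 0)) (λ.λ.0)
  step 1: (λ.λ.λ.0) (λ.(λ.1) ((λ.λ.0) (λ.λ.0)) 0)
  step 2: λ.λ.0

Answer: YES — reaches normal form λ.λ.0 in 2 ≤ 3 steps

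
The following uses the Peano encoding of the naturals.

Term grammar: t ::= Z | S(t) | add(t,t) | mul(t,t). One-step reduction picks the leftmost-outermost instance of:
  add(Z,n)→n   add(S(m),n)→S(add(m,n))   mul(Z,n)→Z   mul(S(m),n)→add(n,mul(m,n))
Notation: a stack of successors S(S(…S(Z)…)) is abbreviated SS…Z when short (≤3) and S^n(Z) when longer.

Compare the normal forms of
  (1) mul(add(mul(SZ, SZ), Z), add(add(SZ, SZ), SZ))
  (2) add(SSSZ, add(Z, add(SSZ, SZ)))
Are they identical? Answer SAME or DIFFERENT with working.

Term A:
  start: mul(add(mul(SZ, SZ), Z), add(add(SZ, SZ), SZ))
  step 1: mul(add(add(SZ, mul(Z, SZ)), Z), add(add(SZ, SZ), SZ))
  step 2: mul(add(S(add(Z, mul(Z, SZ))), Z), add(add(SZ, SZ), SZ))
  step 3: mul(S(add(add(Z, mul(Z, SZ)), Z)), add(add(SZ, SZ), SZ))
  step 4: add(add(add(SZ, SZ), SZ), mul(add(add(Z, mul(Z, SZ)), Z), add(add(SZ, SZ), SZ)))
  step 5: add(add(S(add(Z, SZ)), SZ), mul(add(add(Z, mul(Z, SZ)), Z), add(add(SZ, SZ), SZ)))
  step 6: add(S(add(add(Z, SZ), SZ)), mul(add(add(Z, mul(Z, SZ)), Z), add(add(SZ, SZ), SZ)))
  step 7: S(add(add(add(Z, SZ), SZ), mul(add(add(Z, mul(Z, SZ)), Z), add(add(SZ, SZ), SZ))))
  step 8: S(add(add(SZ, SZ), mul(add(add(Z, mul(Z, SZ)), Z), add(add(SZ, SZ), SZ))))
  step 9: S(add(S(add(Z, SZ)), mul(add(add(Z, mul(Z, SZ)), Z), add(add(SZ, SZ), SZ))))
  step 10: S(S(add(add(Z, SZ), mul(add(add(Z, mul(Z, SZ)), Z), add(add(SZ, SZ), SZ)))))
  step 11: S(S(add(SZ, mul(add(add(Z, mul(Z, SZ)), Z), add(add(SZ, SZ), SZ)))))
  step 12: S(S(S(add(Z, mul(add(add(Z, mul(Z, SZ)), Z), add(add(SZ, SZ), SZ))))))
  step 13: S(S(S(mul(add(add(Z, mul(Z, SZ)), Z), add(add(SZ, SZ), SZ)))))
  step 14: S(S(S(mul(add(mul(Z, SZ), Z), add(add(SZ, SZ), SZ)))))
  step 15: S(S(S(mul(add(Z, Z), add(add(SZ, SZ), SZ)))))
  step 16: S(S(S(mul(Z, add(add(SZ, SZ), SZ)))))
  step 17: SSSZ

Term B:
  start: add(SSSZ, add(Z, add(SSZ, SZ)))
  step 1: S(add(SSZ, add(Z, add(SSZ, SZ))))
  step 2: S(S(add(SZ, add(Z, add(SSZ, SZ)))))
  step 3: S(S(S(add(Z, add(Z, add(SSZ, SZ))))))
  step 4: S(S(S(add(Z, add(SSZ, SZ)))))
  step 5: S(S(S(add(SSZ, SZ))))
  step 6: S(S(S(S(add(SZ, SZ)))))
  step 7: S(S(S(S(S(add(Z, SZ))))))
  step 8: S^6(Z)

Answer: DIFFERENT — A ⇓ SSSZ, B ⇓ S^6(Z)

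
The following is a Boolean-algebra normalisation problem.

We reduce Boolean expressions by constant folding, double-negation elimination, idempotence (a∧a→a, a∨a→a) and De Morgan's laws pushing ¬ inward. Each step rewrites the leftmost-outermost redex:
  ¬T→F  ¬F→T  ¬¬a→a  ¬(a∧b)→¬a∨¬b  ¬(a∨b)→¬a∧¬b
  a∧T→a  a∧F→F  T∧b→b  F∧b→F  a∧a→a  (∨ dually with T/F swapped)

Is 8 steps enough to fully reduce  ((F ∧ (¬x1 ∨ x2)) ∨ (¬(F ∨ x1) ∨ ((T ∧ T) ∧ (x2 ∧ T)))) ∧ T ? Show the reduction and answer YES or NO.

  start: ((F ∧ (¬x1 ∨ x2)) ∨ (¬(F ∨ x1) ∨ ((T ∧ T) ∧ (x2 ∧ T)))) ∧ T
  [1] (F ∧ (¬x1 ∨ x2)) ∨ (¬(F ∨ x1) ∨ ((T ∧ T) ∧ (x2 ∧ T)))
  [2] F ∨ (¬(F ∨ x1) ∨ ((T ∧ T) ∧ (x2 ∧ T)))
  [3] ¬(F ∨ x1) ∨ ((T ∧ T) ∧ (x2 ∧ T))
  [4] (¬F ∧ ¬x1) ∨ ((T ∧ T) ∧ (x2 ∧ T))
  [5] (T ∧ ¬x1) ∨ ((T ∧ T) ∧ (x2 ∧ T))
  [6] ¬x1 ∨ ((T ∧ T) ∧ (x2 ∧ T))
  [7] ¬x1 ∨ (T ∧ (x2 ∧ T))
  [8] ¬x1 ∨ (x2 ∧ T)

Answer: NO — after 8 steps the term is ¬x1 ∨ (x2 ∧ T), not yet normal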